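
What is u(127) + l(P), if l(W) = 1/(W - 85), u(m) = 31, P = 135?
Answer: 1551/50 ≈ 31.020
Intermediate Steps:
l(W) = 1/(-85 + W)
u(127) + l(P) = 31 + 1/(-85 + 135) = 31 + 1/50 = 1551/50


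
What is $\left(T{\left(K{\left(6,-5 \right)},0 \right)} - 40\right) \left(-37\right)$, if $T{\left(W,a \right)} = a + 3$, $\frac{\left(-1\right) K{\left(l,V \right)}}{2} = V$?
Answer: $1369$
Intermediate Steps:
$K{\left(l,V \right)} = - 2 V$
$T{\left(W,a \right)} = 3 + a$
$\left(T{\left(K{\left(6,-5 \right)},0 \right)} - 40\right) \left(-37\right) = \left(\left(3 + 0\right) - 40\right) \left(-37\right) = \left(3 - 40\right) \left(-37\right) = \left(-37\right) \left(-37\right) = 1369$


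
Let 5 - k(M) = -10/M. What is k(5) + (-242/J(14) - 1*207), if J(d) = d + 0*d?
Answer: -1521/7 ≈ -217.29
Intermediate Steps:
J(d) = d (J(d) = d + 0 = d)
k(M) = 5 + 10/M (k(M) = 5 - (-10)/M = 5 + 10/M)
k(5) + (-242/J(14) - 1*207) = (5 + 10/5) + (-242/14 - 1*207) = (5 + 10*(1/5)) + (-242*1/14 - 207) = (5 + 2) + (-121/7 - 207) = 7 - 1570/7 = -1521/7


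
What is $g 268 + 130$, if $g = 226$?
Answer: $60698$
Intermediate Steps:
$g 268 + 130 = 226 \cdot 268 + 130 = 60568 + 130 = 60698$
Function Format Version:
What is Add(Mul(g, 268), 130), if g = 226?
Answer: 60698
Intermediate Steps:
Add(Mul(g, 268), 130) = Add(Mul(226, 268), 130) = Add(60568, 130) = 60698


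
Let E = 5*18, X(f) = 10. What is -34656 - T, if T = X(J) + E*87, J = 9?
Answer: -42496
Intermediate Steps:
E = 90
T = 7840 (T = 10 + 90*87 = 10 + 7830 = 7840)
-34656 - T = -34656 - 1*7840 = -34656 - 7840 = -42496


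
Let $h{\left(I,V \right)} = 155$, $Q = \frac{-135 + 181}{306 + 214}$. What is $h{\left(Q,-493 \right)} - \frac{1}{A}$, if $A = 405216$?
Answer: $\frac{62808479}{405216} \approx 155.0$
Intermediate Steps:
$Q = \frac{23}{260}$ ($Q = \frac{46}{520} = 46 \cdot \frac{1}{520} = \frac{23}{260} \approx 0.088462$)
$h{\left(Q,-493 \right)} - \frac{1}{A} = 155 - \frac{1}{405216} = \frac{62808479}{405216}$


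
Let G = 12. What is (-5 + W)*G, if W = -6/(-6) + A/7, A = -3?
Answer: -372/7 ≈ -53.143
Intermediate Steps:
W = 4/7 (W = -6/(-6) - 3/7 = -6*(-1/6) - 3*1/7 = 1 - 3/7 = 4/7 ≈ 0.57143)
(-5 + W)*G = (-5 + 4/7)*12 = -31/7*12 = -372/7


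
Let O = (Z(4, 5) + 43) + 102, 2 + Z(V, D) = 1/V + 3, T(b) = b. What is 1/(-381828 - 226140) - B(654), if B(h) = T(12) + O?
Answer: -96210937/607968 ≈ -158.25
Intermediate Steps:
Z(V, D) = 1 + 1/V (Z(V, D) = -2 + (1/V + 3) = -2 + (3 + 1/V) = 1 + 1/V)
O = 585/4 (O = ((1 + 4)/4 + 43) + 102 = ((1/4)*5 + 43) + 102 = (5/4 + 43) + 102 = 177/4 + 102 = 585/4 ≈ 146.25)
B(h) = 633/4 (B(h) = 12 + 585/4 = 633/4)
1/(-381828 - 226140) - B(654) = 1/(-381828 - 226140) - 1*633/4 = 1/(-607968) - 633/4 = -1/607968 - 633/4 = -96210937/607968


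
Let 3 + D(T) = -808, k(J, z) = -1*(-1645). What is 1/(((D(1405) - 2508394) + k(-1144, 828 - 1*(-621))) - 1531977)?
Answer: -1/4039537 ≈ -2.4755e-7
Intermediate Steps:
k(J, z) = 1645
D(T) = -811 (D(T) = -3 - 808 = -811)
1/(((D(1405) - 2508394) + k(-1144, 828 - 1*(-621))) - 1531977) = 1/(((-811 - 2508394) + 1645) - 1531977) = 1/((-2509205 + 1645) - 1531977) = 1/(-2507560 - 1531977) = 1/(-4039537) = -1/4039537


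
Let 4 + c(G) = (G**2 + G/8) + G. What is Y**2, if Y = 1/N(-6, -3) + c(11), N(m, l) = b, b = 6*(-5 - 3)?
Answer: 38551681/2304 ≈ 16733.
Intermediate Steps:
b = -48 (b = 6*(-8) = -48)
N(m, l) = -48
c(G) = -4 + G**2 + 9*G/8 (c(G) = -4 + ((G**2 + G/8) + G) = -4 + (G**2 + 9*G/8) = -4 + G**2 + 9*G/8)
Y = 6209/48 (Y = 1/(-48) + (-4 + 11**2 + (9/8)*11) = -1/48 + (-4 + 121 + 99/8) = -1/48 + 1035/8 = 6209/48 ≈ 129.35)
Y**2 = (6209/48)**2 = 38551681/2304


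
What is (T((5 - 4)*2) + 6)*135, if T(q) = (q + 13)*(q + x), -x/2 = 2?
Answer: -3240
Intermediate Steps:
x = -4 (x = -2*2 = -4)
T(q) = (-4 + q)*(13 + q) (T(q) = (q + 13)*(q - 4) = (13 + q)*(-4 + q) = (-4 + q)*(13 + q))
(T((5 - 4)*2) + 6)*135 = ((-52 + ((5 - 4)*2)² + 9*((5 - 4)*2)) + 6)*135 = ((-52 + (1*2)² + 9*(1*2)) + 6)*135 = ((-52 + 2² + 9*2) + 6)*135 = ((-52 + 4 + 18) + 6)*135 = (-30 + 6)*135 = -24*135 = -3240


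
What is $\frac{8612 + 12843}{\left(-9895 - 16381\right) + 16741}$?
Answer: $- \frac{4291}{1907} \approx -2.2501$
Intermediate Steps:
$\frac{8612 + 12843}{\left(-9895 - 16381\right) + 16741} = \frac{21455}{\left(-9895 - 16381\right) + 16741} = \frac{21455}{-26276 + 16741} = \frac{21455}{-9535} = 21455 \left(- \frac{1}{9535}\right) = - \frac{4291}{1907}$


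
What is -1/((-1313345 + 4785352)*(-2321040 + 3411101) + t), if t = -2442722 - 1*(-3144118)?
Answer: -1/3784700123823 ≈ -2.6422e-13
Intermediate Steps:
t = 701396 (t = -2442722 + 3144118 = 701396)
-1/((-1313345 + 4785352)*(-2321040 + 3411101) + t) = -1/((-1313345 + 4785352)*(-2321040 + 3411101) + 701396) = -1/(3472007*1090061 + 701396) = -1/(3784699422427 + 701396) = -1/3784700123823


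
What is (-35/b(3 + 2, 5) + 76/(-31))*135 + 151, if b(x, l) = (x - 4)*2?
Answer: -157633/62 ≈ -2542.5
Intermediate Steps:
b(x, l) = -8 + 2*x (b(x, l) = (-4 + x)*2 = -8 + 2*x)
(-35/b(3 + 2, 5) + 76/(-31))*135 + 151 = (-35/(-8 + 2*(3 + 2)) + 76/(-31))*135 + 151 = (-35/(-8 + 2*5) + 76*(-1/31))*135 + 151 = (-35/(-8 + 10) - 76/31)*135 + 151 = (-35/2 - 76/31)*135 + 151 = -1237/62*135 + 151 = -166995/62 + 151 = -157633/62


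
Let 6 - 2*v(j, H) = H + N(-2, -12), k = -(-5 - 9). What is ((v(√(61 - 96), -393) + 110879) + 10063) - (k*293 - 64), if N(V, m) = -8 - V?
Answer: 234213/2 ≈ 1.1711e+5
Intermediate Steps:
k = 14 (k = -1*(-14) = 14)
v(j, H) = 6 - H/2 (v(j, H) = 3 - (H + (-8 - 1*(-2)))/2 = 3 - (H + (-8 + 2))/2 = 3 - (H - 6)/2 = 3 - (-6 + H)/2 = 3 + (3 - H/2) = 6 - H/2)
((v(√(61 - 96), -393) + 110879) + 10063) - (k*293 - 64) = (((6 - ½*(-393)) + 110879) + 10063) - (14*293 - 64) = (((6 + 393/2) + 110879) + 10063) - (4102 - 64) = ((405/2 + 110879) + 10063) - 1*4038 = (222163/2 + 10063) - 4038 = 242289/2 - 4038 = 234213/2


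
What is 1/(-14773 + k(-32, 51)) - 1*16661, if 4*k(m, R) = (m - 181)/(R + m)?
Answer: -18709653297/1122961 ≈ -16661.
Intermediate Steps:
k(m, R) = (-181 + m)/(4*(R + m)) (k(m, R) = ((m - 181)/(R + m))/4 = ((-181 + m)/(R + m))/4 = (-181 + m)/(4*(R + m)))
1/(-14773 + k(-32, 51)) - 1*16661 = 1/(-14773 + (-181 - 32)/(4*(51 - 32))) - 1*16661 = 1/(-14773 + (¼)*(-213)/19) - 16661 = 1/(-14773 + (¼)*(1/19)*(-213)) - 16661 = 1/(-14773 - 213/76) - 16661 = 1/(-1122961/76) - 16661 = -76/1122961 - 16661 = -18709653297/1122961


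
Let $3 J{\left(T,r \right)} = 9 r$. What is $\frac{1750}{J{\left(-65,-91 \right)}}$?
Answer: $- \frac{250}{39} \approx -6.4103$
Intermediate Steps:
$J{\left(T,r \right)} = 3 r$ ($J{\left(T,r \right)} = \frac{9 r}{3} = 3 r$)
$\frac{1750}{J{\left(-65,-91 \right)}} = \frac{1750}{3 \left(-91\right)} = \frac{1750}{-273} = 1750 \left(- \frac{1}{273}\right) = - \frac{250}{39}$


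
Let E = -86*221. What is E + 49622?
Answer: 30616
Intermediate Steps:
E = -19006
E + 49622 = -19006 + 49622 = 30616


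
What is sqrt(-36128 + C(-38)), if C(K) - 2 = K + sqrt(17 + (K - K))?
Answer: sqrt(-36164 + sqrt(17)) ≈ 190.16*I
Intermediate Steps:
C(K) = 2 + K + sqrt(17) (C(K) = 2 + (K + sqrt(17 + (K - K))) = 2 + (K + sqrt(17 + 0)) = 2 + (K + sqrt(17)) = 2 + K + sqrt(17))
sqrt(-36128 + C(-38)) = sqrt(-36128 + (2 - 38 + sqrt(17))) = sqrt(-36128 + (-36 + sqrt(17))) = sqrt(-36164 + sqrt(17))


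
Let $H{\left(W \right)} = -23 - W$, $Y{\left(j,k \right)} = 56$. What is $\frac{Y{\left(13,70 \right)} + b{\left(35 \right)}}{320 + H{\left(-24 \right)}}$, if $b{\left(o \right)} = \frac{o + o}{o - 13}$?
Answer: $\frac{217}{1177} \approx 0.18437$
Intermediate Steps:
$b{\left(o \right)} = \frac{2 o}{-13 + o}$
$\frac{Y{\left(13,70 \right)} + b{\left(35 \right)}}{320 + H{\left(-24 \right)}} = \frac{56 + 2 \cdot 35 \frac{1}{-13 + 35}}{320 - -1} = \frac{56 + 2 \cdot 35 \cdot \frac{1}{22}}{320 + \left(-23 + 24\right)} = \frac{56 + 2 \cdot 35 \cdot \frac{1}{22}}{320 + 1} = \frac{56 + \frac{35}{11}}{321} = \frac{651}{11} \cdot \frac{1}{321} = \frac{217}{1177}$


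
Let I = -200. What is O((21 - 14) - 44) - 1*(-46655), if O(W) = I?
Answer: 46455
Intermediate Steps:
O(W) = -200
O((21 - 14) - 44) - 1*(-46655) = -200 - 1*(-46655) = -200 + 46655 = 46455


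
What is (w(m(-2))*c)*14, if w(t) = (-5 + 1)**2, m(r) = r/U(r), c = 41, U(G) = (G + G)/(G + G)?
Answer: 9184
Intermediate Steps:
U(G) = 1 (U(G) = (2*G)/((2*G)) = (2*G)*(1/(2*G)) = 1)
m(r) = r (m(r) = r/1 = r*1 = r)
w(t) = 16 (w(t) = (-4)**2 = 16)
(w(m(-2))*c)*14 = (16*41)*14 = 656*14 = 9184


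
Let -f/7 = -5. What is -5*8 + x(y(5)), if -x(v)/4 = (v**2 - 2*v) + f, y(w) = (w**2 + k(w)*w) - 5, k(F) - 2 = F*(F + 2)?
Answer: -166640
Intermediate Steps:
k(F) = 2 + F*(2 + F) (k(F) = 2 + F*(F + 2) = 2 + F*(2 + F))
y(w) = -5 + w**2 + w*(2 + w**2 + 2*w) (y(w) = (w**2 + (2 + w**2 + 2*w)*w) - 5 = (w**2 + w*(2 + w**2 + 2*w)) - 5 = -5 + w**2 + w*(2 + w**2 + 2*w))
f = 35 (f = -7*(-5) = 35)
x(v) = -140 - 4*v**2 + 8*v (x(v) = -4*((v**2 - 2*v) + 35) = -4*(35 + v**2 - 2*v) = -140 - 4*v**2 + 8*v)
-5*8 + x(y(5)) = -5*8 + (-140 - 4*(-5 + 5**3 + 2*5 + 3*5**2)**2 + 8*(-5 + 5**3 + 2*5 + 3*5**2)) = -40 + (-140 - 4*(-5 + 125 + 10 + 3*25)**2 + 8*(-5 + 125 + 10 + 3*25)) = -40 + (-140 - 4*(-5 + 125 + 10 + 75)**2 + 8*(-5 + 125 + 10 + 75)) = -40 + (-140 - 4*205**2 + 8*205) = -40 + (-140 - 4*42025 + 1640) = -40 + (-140 - 168100 + 1640) = -40 - 166600 = -166640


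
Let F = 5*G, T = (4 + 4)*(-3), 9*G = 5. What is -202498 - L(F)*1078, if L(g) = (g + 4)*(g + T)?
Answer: -3842560/81 ≈ -47439.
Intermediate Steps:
G = 5/9 (G = (⅑)*5 = 5/9 ≈ 0.55556)
T = -24 (T = 8*(-3) = -24)
F = 25/9 (F = 5*(5/9) = 25/9 ≈ 2.7778)
L(g) = (-24 + g)*(4 + g) (L(g) = (g + 4)*(g - 24) = (4 + g)*(-24 + g) = (-24 + g)*(4 + g))
-202498 - L(F)*1078 = -202498 - (-96 + (25/9)² - 20*25/9)*1078 = -202498 - (-96 + 625/81 - 500/9)*1078 = -202498 - (-11651)*1078/81 = -202498 - 1*(-12559778/81) = -202498 + 12559778/81 = -3842560/81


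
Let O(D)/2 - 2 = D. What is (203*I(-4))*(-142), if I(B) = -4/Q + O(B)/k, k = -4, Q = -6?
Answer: -144130/3 ≈ -48043.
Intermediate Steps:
O(D) = 4 + 2*D
I(B) = -⅓ - B/2 (I(B) = -4/(-6) + (4 + 2*B)/(-4) = -4*(-⅙) + (4 + 2*B)*(-¼) = ⅔ + (-1 - B/2) = -⅓ - B/2)
(203*I(-4))*(-142) = (203*(-⅓ - ½*(-4)))*(-142) = (203*(-⅓ + 2))*(-142) = (203*(5/3))*(-142) = (1015/3)*(-142) = -144130/3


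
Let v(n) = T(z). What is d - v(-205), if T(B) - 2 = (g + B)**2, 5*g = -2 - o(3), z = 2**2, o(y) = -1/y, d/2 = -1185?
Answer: -21469/9 ≈ -2385.4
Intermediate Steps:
d = -2370 (d = 2*(-1185) = -2370)
z = 4
g = -1/3 (g = (-2 - (-1)/3)/5 = (-2 - 1*(-1/3))/5 = (-2 + 1/3)/5 = (1/5)*(-5/3) = -1/3 ≈ -0.33333)
T(B) = 2 + (-1/3 + B)**2
v(n) = 139/9 (v(n) = 2 + (-1 + 3*4)**2/9 = 2 + (-1 + 12)**2/9 = 2 + (1/9)*11**2 = 2 + (1/9)*121 = 2 + 121/9 = 139/9)
d - v(-205) = -2370 - 1*139/9 = -2370 - 139/9 = -21469/9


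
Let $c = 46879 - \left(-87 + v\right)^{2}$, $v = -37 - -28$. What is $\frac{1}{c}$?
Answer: $\frac{1}{37663} \approx 2.6551 \cdot 10^{-5}$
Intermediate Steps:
$v = -9$ ($v = -37 + 28 = -9$)
$c = 37663$ ($c = 46879 - \left(-87 - 9\right)^{2} = 46879 - \left(-96\right)^{2} = 46879 - 9216 = 37663$)
$\frac{1}{c} = \frac{1}{37663}$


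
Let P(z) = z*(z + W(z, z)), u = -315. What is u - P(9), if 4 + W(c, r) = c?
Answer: -441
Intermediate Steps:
W(c, r) = -4 + c
P(z) = z*(-4 + 2*z) (P(z) = z*(z + (-4 + z)) = z*(-4 + 2*z))
u - P(9) = -315 - 2*9*(-2 + 9) = -315 - 2*9*7 = -315 - 1*126 = -315 - 126 = -441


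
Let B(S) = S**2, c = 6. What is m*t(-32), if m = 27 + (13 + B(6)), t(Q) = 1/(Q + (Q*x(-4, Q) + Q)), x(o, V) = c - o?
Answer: -19/96 ≈ -0.19792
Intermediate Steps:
x(o, V) = 6 - o
t(Q) = 1/(12*Q) (t(Q) = 1/(Q + (Q*(6 - 1*(-4)) + Q)) = 1/(Q + (Q*(6 + 4) + Q)) = 1/(Q + (Q*10 + Q)) = 1/(Q + (10*Q + Q)) = 1/(Q + 11*Q) = 1/(12*Q))
m = 76 (m = 27 + (13 + 6**2) = 27 + (13 + 36) = 27 + 49 = 76)
m*t(-32) = 76*((1/12)/(-32)) = 76*((1/12)*(-1/32)) = 76*(-1/384) = -19/96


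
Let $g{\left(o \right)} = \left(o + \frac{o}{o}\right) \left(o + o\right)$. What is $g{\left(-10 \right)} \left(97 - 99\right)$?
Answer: $-360$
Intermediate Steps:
$g{\left(o \right)} = 2 o \left(1 + o\right)$ ($g{\left(o \right)} = \left(o + 1\right) 2 o = \left(1 + o\right) 2 o = 2 o \left(1 + o\right)$)
$g{\left(-10 \right)} \left(97 - 99\right) = 2 \left(-10\right) \left(1 - 10\right) \left(97 - 99\right) = 2 \left(-10\right) \left(-9\right) \left(-2\right) = 180 \left(-2\right) = -360$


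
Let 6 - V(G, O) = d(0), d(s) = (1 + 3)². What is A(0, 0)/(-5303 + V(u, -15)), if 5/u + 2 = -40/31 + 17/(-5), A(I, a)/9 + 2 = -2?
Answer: 12/1771 ≈ 0.0067758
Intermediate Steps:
A(I, a) = -36 (A(I, a) = -18 + 9*(-2) = -18 - 18 = -36)
d(s) = 16 (d(s) = 4² = 16)
u = -775/1037 (u = 5/(-2 + (-40/31 + 17/(-5))) = 5/(-2 + (-40*1/31 + 17*(-⅕))) = 5/(-2 + (-40/31 - 17/5)) = 5/(-2 - 727/155) = 5/(-1037/155) = 5*(-155/1037) = -775/1037 ≈ -0.74735)
V(G, O) = -10 (V(G, O) = 6 - 1*16 = 6 - 16 = -10)
A(0, 0)/(-5303 + V(u, -15)) = -36/(-5303 - 10) = -36/(-5313) = -1/5313*(-36) = 12/1771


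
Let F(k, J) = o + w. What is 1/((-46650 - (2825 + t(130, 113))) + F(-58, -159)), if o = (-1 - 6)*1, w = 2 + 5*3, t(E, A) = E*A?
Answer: -1/64155 ≈ -1.5587e-5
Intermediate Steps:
t(E, A) = A*E
w = 17 (w = 2 + 15 = 17)
o = -7 (o = -7*1 = -7)
F(k, J) = 10 (F(k, J) = -7 + 17 = 10)
1/((-46650 - (2825 + t(130, 113))) + F(-58, -159)) = 1/((-46650 - (2825 + 113*130)) + 10) = 1/((-46650 - (2825 + 14690)) + 10) = 1/((-46650 - 1*17515) + 10) = 1/((-46650 - 17515) + 10) = 1/(-64165 + 10) = 1/(-64155) = -1/64155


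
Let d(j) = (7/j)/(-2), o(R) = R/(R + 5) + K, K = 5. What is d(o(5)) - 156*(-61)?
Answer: 104669/11 ≈ 9515.4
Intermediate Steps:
o(R) = 5 + R/(5 + R) (o(R) = R/(R + 5) + 5 = R/(5 + R) + 5 = 5 + R/(5 + R))
d(j) = -7/(2*j) (d(j) = (7/j)*(-½) = -7/(2*j))
d(o(5)) - 156*(-61) = -7*(5 + 5)/(25 + 6*5)/2 - 156*(-61) = -7*10/(25 + 30)/2 + 9516 = -7/(2*((⅒)*55)) + 9516 = -7/(2*11/2) + 9516 = -7/2*2/11 + 9516 = -7/11 + 9516 = 104669/11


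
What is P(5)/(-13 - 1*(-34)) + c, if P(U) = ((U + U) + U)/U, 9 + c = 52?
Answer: 302/7 ≈ 43.143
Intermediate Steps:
c = 43 (c = -9 + 52 = 43)
P(U) = 3 (P(U) = (2*U + U)/U = (3*U)/U = 3)
P(5)/(-13 - 1*(-34)) + c = 3/(-13 - 1*(-34)) + 43 = 3/(-13 + 34) + 43 = 3/21 + 43 = 3*(1/21) + 43 = ⅐ + 43 = 302/7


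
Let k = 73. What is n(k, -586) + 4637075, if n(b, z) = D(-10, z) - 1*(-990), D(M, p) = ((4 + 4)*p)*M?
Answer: 4684945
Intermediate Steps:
D(M, p) = 8*M*p (D(M, p) = (8*p)*M = 8*M*p)
n(b, z) = 990 - 80*z (n(b, z) = 8*(-10)*z - 1*(-990) = -80*z + 990 = 990 - 80*z)
n(k, -586) + 4637075 = (990 - 80*(-586)) + 4637075 = (990 + 46880) + 4637075 = 47870 + 4637075 = 4684945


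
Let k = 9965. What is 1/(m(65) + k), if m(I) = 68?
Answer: 1/10033 ≈ 9.9671e-5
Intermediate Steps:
1/(m(65) + k) = 1/(68 + 9965) = 1/10033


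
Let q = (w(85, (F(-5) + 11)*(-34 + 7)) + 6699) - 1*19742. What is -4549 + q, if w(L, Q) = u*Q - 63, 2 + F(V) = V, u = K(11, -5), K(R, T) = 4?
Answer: -18087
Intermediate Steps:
u = 4
F(V) = -2 + V
w(L, Q) = -63 + 4*Q (w(L, Q) = 4*Q - 63 = -63 + 4*Q)
q = -13538 (q = ((-63 + 4*(((-2 - 5) + 11)*(-34 + 7))) + 6699) - 1*19742 = ((-63 + 4*((-7 + 11)*(-27))) + 6699) - 19742 = ((-63 + 4*(4*(-27))) + 6699) - 19742 = ((-63 + 4*(-108)) + 6699) - 19742 = ((-63 - 432) + 6699) - 19742 = (-495 + 6699) - 19742 = 6204 - 19742 = -13538)
-4549 + q = -4549 - 13538 = -18087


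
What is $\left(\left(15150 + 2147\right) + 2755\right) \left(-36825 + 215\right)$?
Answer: $-734103720$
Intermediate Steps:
$\left(\left(15150 + 2147\right) + 2755\right) \left(-36825 + 215\right) = \left(17297 + 2755\right) \left(-36610\right) = 20052 \left(-36610\right) = -734103720$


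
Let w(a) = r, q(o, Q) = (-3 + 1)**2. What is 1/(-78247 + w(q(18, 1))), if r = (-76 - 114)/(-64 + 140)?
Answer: -2/156499 ≈ -1.2780e-5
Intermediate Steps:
q(o, Q) = 4 (q(o, Q) = (-2)**2 = 4)
r = -5/2 (r = -190/76 = -190*1/76 = -5/2 ≈ -2.5000)
w(a) = -5/2
1/(-78247 + w(q(18, 1))) = 1/(-78247 - 5/2) = 1/(-156499/2) = -2/156499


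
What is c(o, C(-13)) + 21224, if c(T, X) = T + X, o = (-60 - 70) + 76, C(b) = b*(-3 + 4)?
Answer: 21157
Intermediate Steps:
C(b) = b (C(b) = b*1 = b)
o = -54 (o = -130 + 76 = -54)
c(o, C(-13)) + 21224 = (-54 - 13) + 21224 = -67 + 21224 = 21157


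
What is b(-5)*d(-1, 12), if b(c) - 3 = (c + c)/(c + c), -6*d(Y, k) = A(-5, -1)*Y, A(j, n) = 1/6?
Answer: 1/9 ≈ 0.11111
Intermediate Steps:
A(j, n) = 1/6
d(Y, k) = -Y/36
b(c) = 4 (b(c) = 3 + (c + c)/(c + c) = 3 + (2*c)/((2*c)) = 3 + (2*c)*(1/(2*c)) = 3 + 1 = 4)
b(-5)*d(-1, 12) = 4*(-1/36*(-1)) = 4*(1/36) = 1/9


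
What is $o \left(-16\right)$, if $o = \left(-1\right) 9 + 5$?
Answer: $64$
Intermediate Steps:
$o = -4$ ($o = -9 + 5 = -4$)
$o \left(-16\right) = \left(-4\right) \left(-16\right) = 64$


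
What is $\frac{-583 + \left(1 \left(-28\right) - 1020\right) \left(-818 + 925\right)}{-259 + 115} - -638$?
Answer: $\frac{68197}{48} \approx 1420.8$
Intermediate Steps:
$\frac{-583 + \left(1 \left(-28\right) - 1020\right) \left(-818 + 925\right)}{-259 + 115} - -638 = \frac{-583 + \left(-28 - 1020\right) 107}{-144} + 638 = \left(-583 - 112136\right) \left(- \frac{1}{144}\right) + 638 = \left(-112719\right) \left(- \frac{1}{144}\right) + 638 = \frac{37573}{48} + 638 = \frac{68197}{48}$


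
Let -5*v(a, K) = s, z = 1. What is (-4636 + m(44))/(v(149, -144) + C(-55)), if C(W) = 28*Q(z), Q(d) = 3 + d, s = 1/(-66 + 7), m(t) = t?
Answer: -1354640/33041 ≈ -40.999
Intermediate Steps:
s = -1/59 (s = 1/(-59) = -1/59 ≈ -0.016949)
v(a, K) = 1/295 (v(a, K) = -⅕*(-1/59) = 1/295)
C(W) = 112 (C(W) = 28*(3 + 1) = 28*4 = 112)
(-4636 + m(44))/(v(149, -144) + C(-55)) = (-4636 + 44)/(1/295 + 112) = -4592/33041/295 = -4592*295/33041 = -1354640/33041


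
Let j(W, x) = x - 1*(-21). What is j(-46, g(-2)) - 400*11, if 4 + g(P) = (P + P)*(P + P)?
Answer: -4367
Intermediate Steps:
g(P) = -4 + 4*P**2 (g(P) = -4 + (P + P)*(P + P) = -4 + (2*P)*(2*P) = -4 + 4*P**2)
j(W, x) = 21 + x (j(W, x) = x + 21 = 21 + x)
j(-46, g(-2)) - 400*11 = (21 + (-4 + 4*(-2)**2)) - 400*11 = (21 + (-4 + 4*4)) - 4400 = (21 + (-4 + 16)) - 4400 = (21 + 12) - 4400 = 33 - 4400 = -4367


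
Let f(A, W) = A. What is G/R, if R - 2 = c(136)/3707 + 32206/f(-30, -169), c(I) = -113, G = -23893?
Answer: 1328570265/59584306 ≈ 22.297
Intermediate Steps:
R = -59584306/55605 (R = 2 + (-113/3707 + 32206/(-30)) = 2 + (-113*1/3707 + 32206*(-1/30)) = 2 + (-113/3707 - 16103/15) = 2 - 59695516/55605 = -59584306/55605 ≈ -1071.6)
G/R = -23893/(-59584306/55605) = -23893*(-55605/59584306) = 1328570265/59584306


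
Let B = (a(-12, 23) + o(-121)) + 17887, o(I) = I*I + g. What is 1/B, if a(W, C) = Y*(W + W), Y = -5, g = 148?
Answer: 1/32796 ≈ 3.0492e-5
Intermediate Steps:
a(W, C) = -10*W (a(W, C) = -5*(W + W) = -10*W)
o(I) = 148 + I² (o(I) = I*I + 148 = I² + 148 = 148 + I²)
B = 32796 (B = (-10*(-12) + (148 + (-121)²)) + 17887 = (120 + (148 + 14641)) + 17887 = (120 + 14789) + 17887 = 14909 + 17887 = 32796)
1/B = 1/32796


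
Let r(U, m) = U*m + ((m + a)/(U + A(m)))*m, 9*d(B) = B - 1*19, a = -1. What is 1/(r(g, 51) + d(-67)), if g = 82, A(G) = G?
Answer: 1197/5017366 ≈ 0.00023857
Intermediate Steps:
d(B) = -19/9 + B/9 (d(B) = (B - 1*19)/9 = (B - 19)/9 = (-19 + B)/9 = -19/9 + B/9)
r(U, m) = U*m + m*(-1 + m)/(U + m) (r(U, m) = U*m + ((m - 1)/(U + m))*m = U*m + ((-1 + m)/(U + m))*m = U*m + m*(-1 + m)/(U + m))
1/(r(g, 51) + d(-67)) = 1/(51*(-1 + 51 + 82**2 + 82*51)/(82 + 51) + (-19/9 + (1/9)*(-67))) = 1/(51*(-1 + 51 + 6724 + 4182)/133 + (-19/9 - 67/9)) = 1/(51*(1/133)*10956 - 86/9) = 1/(558756/133 - 86/9) = 1/(5017366/1197) = 1197/5017366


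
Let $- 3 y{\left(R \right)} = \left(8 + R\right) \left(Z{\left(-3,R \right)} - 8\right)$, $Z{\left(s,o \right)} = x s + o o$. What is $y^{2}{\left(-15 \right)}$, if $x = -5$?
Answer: $\frac{2637376}{9} \approx 2.9304 \cdot 10^{5}$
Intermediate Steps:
$Z{\left(s,o \right)} = o^{2} - 5 s$ ($Z{\left(s,o \right)} = - 5 s + o o = - 5 s + o^{2} = o^{2} - 5 s$)
$y{\left(R \right)} = - \frac{\left(7 + R^{2}\right) \left(8 + R\right)}{3}$ ($y{\left(R \right)} = - \frac{\left(8 + R\right) \left(\left(R^{2} - -15\right) - 8\right)}{3} = - \frac{\left(8 + R\right) \left(\left(R^{2} + 15\right) - 8\right)}{3} = - \frac{\left(8 + R\right) \left(\left(15 + R^{2}\right) - 8\right)}{3} = - \frac{\left(8 + R\right) \left(7 + R^{2}\right)}{3} = - \frac{\left(7 + R^{2}\right) \left(8 + R\right)}{3}$)
$y^{2}{\left(-15 \right)} = \left(- \frac{56}{3} - \frac{8 \left(-15\right)^{2}}{3} - -35 - \frac{\left(-15\right)^{3}}{3}\right)^{2} = \left(- \frac{56}{3} - 600 + 35 - -1125\right)^{2} = \left(- \frac{56}{3} - 600 + 35 + 1125\right)^{2} = \left(\frac{1624}{3}\right)^{2} = \frac{2637376}{9}$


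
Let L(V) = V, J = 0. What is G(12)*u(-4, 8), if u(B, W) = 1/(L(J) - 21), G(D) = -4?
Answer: 4/21 ≈ 0.19048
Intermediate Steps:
u(B, W) = -1/21 (u(B, W) = 1/(0 - 21) = 1/(-21) = -1/21)
G(12)*u(-4, 8) = -4*(-1/21) = 4/21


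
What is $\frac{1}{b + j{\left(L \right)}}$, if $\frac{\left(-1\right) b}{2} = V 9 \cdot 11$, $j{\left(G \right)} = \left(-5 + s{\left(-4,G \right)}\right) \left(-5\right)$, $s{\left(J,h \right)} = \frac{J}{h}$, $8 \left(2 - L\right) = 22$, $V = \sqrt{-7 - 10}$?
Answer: $- \frac{15}{5998237} + \frac{1782 i \sqrt{17}}{5998237} \approx -2.5007 \cdot 10^{-6} + 0.0012249 i$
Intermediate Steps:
$V = i \sqrt{17}$ ($V = \sqrt{-17} = i \sqrt{17} \approx 4.1231 i$)
$L = - \frac{3}{4}$ ($L = 2 - \frac{11}{4} = - \frac{3}{4} \approx -0.75$)
$j{\left(G \right)} = 25 + \frac{20}{G}$ ($j{\left(G \right)} = \left(-5 - \frac{4}{G}\right) \left(-5\right) = 25 + \frac{20}{G}$)
$b = - 198 i \sqrt{17}$ ($b = - 2 i \sqrt{17} \cdot 9 \cdot 11 = - 2 \cdot 9 i \sqrt{17} \cdot 11 = - 2 \cdot 99 i \sqrt{17} = - 198 i \sqrt{17} \approx - 816.38 i$)
$\frac{1}{b + j{\left(L \right)}} = \frac{1}{- 198 i \sqrt{17} + \left(25 + \frac{20}{- \frac{3}{4}}\right)} = \frac{1}{- 198 i \sqrt{17} + \left(25 + 20 \left(- \frac{4}{3}\right)\right)} = \frac{1}{- 198 i \sqrt{17} + \left(25 - \frac{80}{3}\right)} = \frac{1}{- 198 i \sqrt{17} - \frac{5}{3}} = \frac{1}{- \frac{5}{3} - 198 i \sqrt{17}}$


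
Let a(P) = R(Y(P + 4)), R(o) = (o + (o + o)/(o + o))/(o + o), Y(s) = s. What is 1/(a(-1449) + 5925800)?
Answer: 1445/8562781722 ≈ 1.6875e-7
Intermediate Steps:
R(o) = (1 + o)/(2*o) (R(o) = (o + (2*o)/((2*o)))/((2*o)) = (o + (2*o)*(1/(2*o)))*(1/(2*o)) = (o + 1)*(1/(2*o)) = (1 + o)*(1/(2*o)) = (1 + o)/(2*o))
a(P) = (5 + P)/(2*(4 + P)) (a(P) = (1 + (P + 4))/(2*(P + 4)) = (1 + (4 + P))/(2*(4 + P)) = (5 + P)/(2*(4 + P)))
1/(a(-1449) + 5925800) = 1/((5 - 1449)/(2*(4 - 1449)) + 5925800) = 1/((1/2)*(-1444)/(-1445) + 5925800) = 1/((1/2)*(-1/1445)*(-1444) + 5925800) = 1/(722/1445 + 5925800) = 1/(8562781722/1445) = 1445/8562781722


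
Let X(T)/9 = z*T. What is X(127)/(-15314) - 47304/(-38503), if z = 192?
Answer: -3862650456/294817471 ≈ -13.102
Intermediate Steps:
X(T) = 1728*T (X(T) = 9*(192*T) = 1728*T)
X(127)/(-15314) - 47304/(-38503) = (1728*127)/(-15314) - 47304/(-38503) = 219456*(-1/15314) - 47304*(-1/38503) = -109728/7657 + 47304/38503 = -3862650456/294817471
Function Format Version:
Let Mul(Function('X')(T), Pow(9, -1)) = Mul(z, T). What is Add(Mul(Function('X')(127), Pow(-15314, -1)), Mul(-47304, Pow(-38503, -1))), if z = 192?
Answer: Rational(-3862650456, 294817471) ≈ -13.102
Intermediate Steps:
Function('X')(T) = Mul(1728, T) (Function('X')(T) = Mul(9, Mul(192, T)) = Mul(1728, T))
Add(Mul(Function('X')(127), Pow(-15314, -1)), Mul(-47304, Pow(-38503, -1))) = Add(Mul(Mul(1728, 127), Pow(-15314, -1)), Mul(-47304, Pow(-38503, -1))) = Add(Mul(219456, Rational(-1, 15314)), Mul(-47304, Rational(-1, 38503))) = Add(Rational(-109728, 7657), Rational(47304, 38503)) = Rational(-3862650456, 294817471)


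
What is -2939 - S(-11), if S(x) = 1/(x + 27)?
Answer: -47025/16 ≈ -2939.1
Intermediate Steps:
S(x) = 1/(27 + x)
-2939 - S(-11) = -2939 - 1/(27 - 11) = -2939 - 1/16 = -47025/16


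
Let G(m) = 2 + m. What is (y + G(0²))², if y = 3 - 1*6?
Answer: 1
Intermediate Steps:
y = -3 (y = 3 - 6 = -3)
(y + G(0²))² = (-3 + (2 + 0²))² = (-3 + (2 + 0))² = (-3 + 2)² = (-1)² = 1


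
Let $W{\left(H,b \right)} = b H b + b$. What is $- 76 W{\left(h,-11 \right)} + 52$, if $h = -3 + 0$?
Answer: $28476$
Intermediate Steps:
$h = -3$
$W{\left(H,b \right)} = b + H b^{2}$ ($W{\left(H,b \right)} = H b b + b = H b^{2} + b = b + H b^{2}$)
$- 76 W{\left(h,-11 \right)} + 52 = - 76 \left(- 11 \left(1 - -33\right)\right) + 52 = - 76 \left(- 11 \left(1 + 33\right)\right) + 52 = - 76 \left(\left(-11\right) 34\right) + 52 = \left(-76\right) \left(-374\right) + 52 = 28424 + 52 = 28476$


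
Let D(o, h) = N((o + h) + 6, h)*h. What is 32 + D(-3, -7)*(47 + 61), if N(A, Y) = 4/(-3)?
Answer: 1040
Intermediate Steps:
N(A, Y) = -4/3 (N(A, Y) = 4*(-1/3) = -4/3)
D(o, h) = -4*h/3
32 + D(-3, -7)*(47 + 61) = 32 + (-4/3*(-7))*(47 + 61) = 32 + (28/3)*108 = 32 + 1008 = 1040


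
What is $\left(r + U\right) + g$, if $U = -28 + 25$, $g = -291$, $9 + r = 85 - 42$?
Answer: $-260$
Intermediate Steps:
$r = 34$ ($r = -9 + \left(85 - 42\right) = -9 + 43 = 34$)
$U = -3$
$\left(r + U\right) + g = \left(34 - 3\right) - 291 = 31 - 291 = -260$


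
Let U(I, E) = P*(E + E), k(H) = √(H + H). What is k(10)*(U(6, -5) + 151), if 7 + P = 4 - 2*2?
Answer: 442*√5 ≈ 988.34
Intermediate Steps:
k(H) = √2*√H (k(H) = √(2*H) = √2*√H)
P = -7 (P = -7 + (4 - 2*2) = -7 + (4 - 4) = -7 + 0 = -7)
U(I, E) = -14*E (U(I, E) = -7*(E + E) = -14*E)
k(10)*(U(6, -5) + 151) = (√2*√10)*(-14*(-5) + 151) = (2*√5)*(70 + 151) = (2*√5)*221 = 442*√5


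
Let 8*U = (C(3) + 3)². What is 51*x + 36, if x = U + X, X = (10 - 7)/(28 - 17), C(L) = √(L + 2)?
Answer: 6123/44 + 153*√5/4 ≈ 224.69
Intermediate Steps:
C(L) = √(2 + L)
X = 3/11 ≈ 0.27273
U = (3 + √5)²/8 (U = (√(2 + 3) + 3)²/8 = (√5 + 3)²/8 = (3 + √5)²/8 ≈ 3.4271)
x = 3/11 + (3 + √5)²/8 (x = (3 + √5)²/8 + 3/11 = 3/11 + (3 + √5)²/8 ≈ 3.6998)
51*x + 36 = 51*(89/44 + 3*√5/4) + 36 = (4539/44 + 153*√5/4) + 36 = 6123/44 + 153*√5/4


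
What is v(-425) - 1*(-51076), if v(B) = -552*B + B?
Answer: 285251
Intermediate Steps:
v(B) = -551*B
v(-425) - 1*(-51076) = -551*(-425) - 1*(-51076) = 234175 + 51076 = 285251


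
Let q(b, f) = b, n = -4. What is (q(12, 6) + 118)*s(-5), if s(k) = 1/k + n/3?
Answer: -598/3 ≈ -199.33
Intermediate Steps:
s(k) = -4/3 + 1/k (s(k) = 1/k - 4/3 = -4/3 + 1/k)
(q(12, 6) + 118)*s(-5) = (12 + 118)*(-4/3 + 1/(-5)) = 130*(-4/3 - 1/5) = 130*(-23/15) = -598/3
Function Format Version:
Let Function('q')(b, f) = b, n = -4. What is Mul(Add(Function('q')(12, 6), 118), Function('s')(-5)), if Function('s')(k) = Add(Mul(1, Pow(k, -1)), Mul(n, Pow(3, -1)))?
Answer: Rational(-598, 3) ≈ -199.33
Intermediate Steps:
Function('s')(k) = Add(Rational(-4, 3), Pow(k, -1)) (Function('s')(k) = Add(Mul(1, Pow(k, -1)), Mul(-4, Pow(3, -1))) = Add(Pow(k, -1), Mul(-4, Rational(1, 3))) = Add(Pow(k, -1), Rational(-4, 3)) = Add(Rational(-4, 3), Pow(k, -1)))
Mul(Add(Function('q')(12, 6), 118), Function('s')(-5)) = Mul(Add(12, 118), Add(Rational(-4, 3), Pow(-5, -1))) = Mul(130, Add(Rational(-4, 3), Rational(-1, 5))) = Mul(130, Rational(-23, 15)) = Rational(-598, 3)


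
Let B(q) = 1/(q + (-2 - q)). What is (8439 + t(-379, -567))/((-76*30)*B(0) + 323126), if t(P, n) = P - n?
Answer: 8627/324266 ≈ 0.026605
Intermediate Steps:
B(q) = -½ (B(q) = 1/(-2) = -½)
(8439 + t(-379, -567))/((-76*30)*B(0) + 323126) = (8439 + (-379 - 1*(-567)))/(-76*30*(-½) + 323126) = (8439 + (-379 + 567))/(-2280*(-½) + 323126) = (8439 + 188)/(1140 + 323126) = 8627/324266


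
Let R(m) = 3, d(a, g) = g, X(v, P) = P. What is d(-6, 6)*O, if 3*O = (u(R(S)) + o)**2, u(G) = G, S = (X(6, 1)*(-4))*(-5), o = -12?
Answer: 162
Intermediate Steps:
S = 20 (S = (1*(-4))*(-5) = -4*(-5) = 20)
O = 27 (O = (3 - 12)**2/3 = (1/3)*(-9)**2 = (1/3)*81 = 27)
d(-6, 6)*O = 6*27 = 162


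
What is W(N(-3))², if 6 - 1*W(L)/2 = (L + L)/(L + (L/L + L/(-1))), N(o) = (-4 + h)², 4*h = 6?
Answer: 169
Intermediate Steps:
h = 3/2 (h = (¼)*6 = 3/2 ≈ 1.5000)
N(o) = 25/4 (N(o) = (-4 + 3/2)² = (-5/2)² = 25/4)
W(L) = 12 - 4*L (W(L) = 12 - 2*(L + L)/(L + (L/L + L/(-1))) = 12 - 2*2*L/(L + (1 + L*(-1))) = 12 - 2*2*L/(L + (1 - L)) = 12 - 2*2*L/1 = 12 - 2*2*L = 12 - 4*L)
W(N(-3))² = (12 - 4*25/4)² = (12 - 25)² = (-13)² = 169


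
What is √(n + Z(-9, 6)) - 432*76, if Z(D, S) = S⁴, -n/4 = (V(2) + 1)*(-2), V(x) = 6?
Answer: -32832 + 26*√2 ≈ -32795.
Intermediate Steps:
n = 56 (n = -4*(6 + 1)*(-2) = -28*(-2) = -4*(-14) = 56)
√(n + Z(-9, 6)) - 432*76 = √(56 + 6⁴) - 432*76 = √(56 + 1296) - 32832 = √1352 - 32832 = 26*√2 - 32832 = -32832 + 26*√2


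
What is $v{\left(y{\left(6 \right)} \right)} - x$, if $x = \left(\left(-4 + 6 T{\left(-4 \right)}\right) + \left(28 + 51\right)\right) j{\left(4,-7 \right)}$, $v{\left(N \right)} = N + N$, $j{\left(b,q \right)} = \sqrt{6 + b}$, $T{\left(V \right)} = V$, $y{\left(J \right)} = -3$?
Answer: $-6 - 51 \sqrt{10} \approx -167.28$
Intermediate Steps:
$v{\left(N \right)} = 2 N$
$x = 51 \sqrt{10}$ ($x = \left(\left(-4 + 6 \left(-4\right)\right) + \left(28 + 51\right)\right) \sqrt{6 + 4} = \left(\left(-4 - 24\right) + 79\right) \sqrt{10} = \left(-28 + 79\right) \sqrt{10} = 51 \sqrt{10} \approx 161.28$)
$v{\left(y{\left(6 \right)} \right)} - x = 2 \left(-3\right) - 51 \sqrt{10} = -6 - 51 \sqrt{10}$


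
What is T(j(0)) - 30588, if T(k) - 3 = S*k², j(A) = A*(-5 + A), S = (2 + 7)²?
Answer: -30585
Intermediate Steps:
S = 81 (S = 9² = 81)
T(k) = 3 + 81*k²
T(j(0)) - 30588 = (3 + 81*(0*(-5 + 0))²) - 30588 = (3 + 81*(0*(-5))²) - 30588 = (3 + 81*0²) - 30588 = (3 + 81*0) - 30588 = (3 + 0) - 30588 = 3 - 30588 = -30585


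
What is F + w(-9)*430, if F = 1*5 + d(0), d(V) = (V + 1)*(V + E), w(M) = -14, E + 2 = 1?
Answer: -6016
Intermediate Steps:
E = -1 (E = -2 + 1 = -1)
d(V) = (1 + V)*(-1 + V) (d(V) = (V + 1)*(V - 1) = (1 + V)*(-1 + V))
F = 4 (F = 1*5 + (-1 + 0²) = 5 + (-1 + 0) = 5 - 1 = 4)
F + w(-9)*430 = 4 - 14*430 = 4 - 6020 = -6016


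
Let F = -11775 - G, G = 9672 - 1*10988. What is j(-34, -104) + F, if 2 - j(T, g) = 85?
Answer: -10542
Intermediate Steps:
j(T, g) = -83 (j(T, g) = 2 - 1*85 = 2 - 85 = -83)
G = -1316 (G = 9672 - 10988 = -1316)
F = -10459 (F = -11775 - 1*(-1316) = -11775 + 1316 = -10459)
j(-34, -104) + F = -83 - 10459 = -10542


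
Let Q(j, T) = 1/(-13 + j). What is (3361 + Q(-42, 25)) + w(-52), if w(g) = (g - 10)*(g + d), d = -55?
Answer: 549724/55 ≈ 9995.0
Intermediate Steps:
w(g) = (-55 + g)*(-10 + g) (w(g) = (g - 10)*(g - 55) = (-10 + g)*(-55 + g) = (-55 + g)*(-10 + g))
(3361 + Q(-42, 25)) + w(-52) = (3361 + 1/(-13 - 42)) + (550 + (-52)**2 - 65*(-52)) = (3361 + 1/(-55)) + (550 + 2704 + 3380) = (3361 - 1/55) + 6634 = 184854/55 + 6634 = 549724/55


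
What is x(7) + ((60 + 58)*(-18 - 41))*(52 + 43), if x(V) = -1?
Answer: -661391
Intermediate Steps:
x(7) + ((60 + 58)*(-18 - 41))*(52 + 43) = -1 + ((60 + 58)*(-18 - 41))*(52 + 43) = -1 + (118*(-59))*95 = -1 - 6962*95 = -1 - 661390 = -661391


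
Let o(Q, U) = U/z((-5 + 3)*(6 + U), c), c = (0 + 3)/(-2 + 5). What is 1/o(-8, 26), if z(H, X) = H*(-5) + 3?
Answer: 323/26 ≈ 12.423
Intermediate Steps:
c = 1 (c = 3/3 = 3*(⅓) = 1)
z(H, X) = 3 - 5*H (z(H, X) = -5*H + 3 = 3 - 5*H)
o(Q, U) = U/(63 + 10*U) (o(Q, U) = U/(3 - 5*(-5 + 3)*(6 + U)) = U/(3 - (-10)*(6 + U)) = U/(3 - 5*(-12 - 2*U)) = U/(3 + (60 + 10*U)) = U/(63 + 10*U))
1/o(-8, 26) = 1/(26/(63 + 10*26)) = 1/(26/(63 + 260)) = 1/(26/323) = 323/26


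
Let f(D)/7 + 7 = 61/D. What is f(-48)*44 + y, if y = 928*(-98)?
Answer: -1121897/12 ≈ -93491.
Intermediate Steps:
y = -90944
f(D) = -49 + 427/D (f(D) = -49 + 7*(61/D) = -49 + 427/D)
f(-48)*44 + y = (-49 + 427/(-48))*44 - 90944 = (-49 + 427*(-1/48))*44 - 90944 = (-49 - 427/48)*44 - 90944 = -2779/48*44 - 90944 = -30569/12 - 90944 = -1121897/12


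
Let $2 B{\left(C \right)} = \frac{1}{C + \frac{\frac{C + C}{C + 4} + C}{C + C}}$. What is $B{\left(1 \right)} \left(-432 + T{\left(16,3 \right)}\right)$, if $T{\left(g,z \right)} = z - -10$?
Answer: $- \frac{2095}{17} \approx -123.24$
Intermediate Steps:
$T{\left(g,z \right)} = 10 + z$ ($T{\left(g,z \right)} = z + 10 = 10 + z$)
$B{\left(C \right)} = \frac{1}{2 \left(C + \frac{C + \frac{2 C}{4 + C}}{2 C}\right)}$ ($B{\left(C \right)} = \frac{1}{2 \left(C + \frac{\frac{C + C}{C + 4} + C}{C + C}\right)} = \frac{1}{2 \left(C + \frac{\frac{2 C}{4 + C} + C}{2 C}\right)} = \frac{1}{2 \left(C + \left(\frac{2 C}{4 + C} + C\right) \frac{1}{2 C}\right)} = \frac{1}{2 \left(C + \left(C + \frac{2 C}{4 + C}\right) \frac{1}{2 C}\right)} = \frac{1}{2 \left(C + \frac{C + \frac{2 C}{4 + C}}{2 C}\right)}$)
$B{\left(1 \right)} \left(-432 + T{\left(16,3 \right)}\right) = \frac{4 + 1}{6 + 2 \cdot 1^{2} + 9 \cdot 1} \left(-432 + \left(10 + 3\right)\right) = \frac{1}{6 + 2 \cdot 1 + 9} \cdot 5 \left(-432 + 13\right) = \frac{1}{6 + 2 + 9} \cdot 5 \left(-419\right) = \frac{1}{17} \cdot 5 \left(-419\right) = \frac{5}{17} \left(-419\right) = - \frac{2095}{17}$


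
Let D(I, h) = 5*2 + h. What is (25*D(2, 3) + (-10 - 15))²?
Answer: 90000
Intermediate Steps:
D(I, h) = 10 + h
(25*D(2, 3) + (-10 - 15))² = (25*(10 + 3) + (-10 - 15))² = (25*13 - 25)² = (325 - 25)² = 300² = 90000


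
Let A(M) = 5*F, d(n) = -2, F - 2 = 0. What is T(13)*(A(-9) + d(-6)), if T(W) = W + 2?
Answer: 120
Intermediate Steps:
T(W) = 2 + W
F = 2 (F = 2 + 0 = 2)
A(M) = 10 (A(M) = 5*2 = 10)
T(13)*(A(-9) + d(-6)) = (2 + 13)*(10 - 2) = 15*8 = 120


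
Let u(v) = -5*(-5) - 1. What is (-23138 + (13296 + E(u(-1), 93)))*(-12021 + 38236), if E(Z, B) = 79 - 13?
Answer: -256277840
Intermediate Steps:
u(v) = 24 (u(v) = 25 - 1 = 24)
E(Z, B) = 66
(-23138 + (13296 + E(u(-1), 93)))*(-12021 + 38236) = (-23138 + (13296 + 66))*(-12021 + 38236) = (-23138 + 13362)*26215 = -9776*26215 = -256277840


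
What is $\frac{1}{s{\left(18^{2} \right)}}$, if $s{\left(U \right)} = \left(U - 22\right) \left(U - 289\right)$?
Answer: $\frac{1}{10570} \approx 9.4607 \cdot 10^{-5}$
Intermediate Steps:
$s{\left(U \right)} = \left(-289 + U\right) \left(-22 + U\right)$ ($s{\left(U \right)} = \left(-22 + U\right) \left(-289 + U\right) = \left(-289 + U\right) \left(-22 + U\right)$)
$\frac{1}{s{\left(18^{2} \right)}} = \frac{1}{6358 + \left(18^{2}\right)^{2} - 311 \cdot 18^{2}} = \frac{1}{6358 + 324^{2} - 100764} = \frac{1}{6358 + 104976 - 100764} = \frac{1}{10570}$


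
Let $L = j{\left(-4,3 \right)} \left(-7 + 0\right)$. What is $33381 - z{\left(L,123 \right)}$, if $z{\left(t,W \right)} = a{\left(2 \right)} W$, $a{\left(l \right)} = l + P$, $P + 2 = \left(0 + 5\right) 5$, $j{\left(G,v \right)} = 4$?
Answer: $30306$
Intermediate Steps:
$L = -28$ ($L = 4 \left(-7 + 0\right) = 4 \left(-7\right) = -28$)
$P = 23$ ($P = -2 + \left(0 + 5\right) 5 = -2 + 5 \cdot 5 = -2 + 25 = 23$)
$a{\left(l \right)} = 23 + l$ ($a{\left(l \right)} = l + 23 = 23 + l$)
$z{\left(t,W \right)} = 25 W$ ($z{\left(t,W \right)} = \left(23 + 2\right) W = 25 W$)
$33381 - z{\left(L,123 \right)} = 33381 - 25 \cdot 123 = 33381 - 3075 = 30306$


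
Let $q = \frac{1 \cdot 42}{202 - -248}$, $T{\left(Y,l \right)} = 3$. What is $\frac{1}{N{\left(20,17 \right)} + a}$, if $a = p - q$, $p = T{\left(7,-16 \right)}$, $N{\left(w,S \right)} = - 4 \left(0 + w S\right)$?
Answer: $- \frac{75}{101782} \approx -0.00073687$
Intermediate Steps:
$N{\left(w,S \right)} = - 4 S w$ ($N{\left(w,S \right)} = - 4 \left(0 + S w\right) = - 4 S w$)
$p = 3$
$q = \frac{7}{75}$ ($q = \frac{42}{202 + 248} = \frac{42}{450} = 42 \cdot \frac{1}{450} = \frac{7}{75} \approx 0.093333$)
$a = \frac{218}{75}$ ($a = 3 - \frac{7}{75} = \frac{218}{75} \approx 2.9067$)
$\frac{1}{N{\left(20,17 \right)} + a} = \frac{1}{\left(-4\right) 17 \cdot 20 + \frac{218}{75}} = \frac{1}{-1360 + \frac{218}{75}} = \frac{1}{- \frac{101782}{75}} = - \frac{75}{101782}$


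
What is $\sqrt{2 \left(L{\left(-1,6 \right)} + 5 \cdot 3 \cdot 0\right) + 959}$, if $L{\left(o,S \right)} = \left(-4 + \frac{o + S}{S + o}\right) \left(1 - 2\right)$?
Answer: $\sqrt{965} \approx 31.064$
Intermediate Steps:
$L{\left(o,S \right)} = 3$ ($L{\left(o,S \right)} = \left(-4 + \frac{S + o}{S + o}\right) \left(-1\right) = \left(-4 + 1\right) \left(-1\right) = \left(-3\right) \left(-1\right) = 3$)
$\sqrt{2 \left(L{\left(-1,6 \right)} + 5 \cdot 3 \cdot 0\right) + 959} = \sqrt{2 \left(3 + 5 \cdot 3 \cdot 0\right) + 959} = \sqrt{2 \left(3 + 15 \cdot 0\right) + 959} = \sqrt{2 \left(3 + 0\right) + 959} = \sqrt{2 \cdot 3 + 959} = \sqrt{6 + 959} = \sqrt{965}$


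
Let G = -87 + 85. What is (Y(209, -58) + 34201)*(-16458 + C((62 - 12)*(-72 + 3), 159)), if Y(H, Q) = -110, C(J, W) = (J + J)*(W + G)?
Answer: -37491849978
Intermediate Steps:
G = -2
C(J, W) = 2*J*(-2 + W) (C(J, W) = (J + J)*(W - 2) = (2*J)*(-2 + W) = 2*J*(-2 + W))
(Y(209, -58) + 34201)*(-16458 + C((62 - 12)*(-72 + 3), 159)) = (-110 + 34201)*(-16458 + 2*((62 - 12)*(-72 + 3))*(-2 + 159)) = 34091*(-16458 + 2*(50*(-69))*157) = 34091*(-16458 + 2*(-3450)*157) = 34091*(-16458 - 1083300) = 34091*(-1099758) = -37491849978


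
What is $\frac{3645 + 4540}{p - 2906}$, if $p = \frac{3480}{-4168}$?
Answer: $- \frac{4264385}{1514461} \approx -2.8158$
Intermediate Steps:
$p = - \frac{435}{521}$ ($p = 3480 \left(- \frac{1}{4168}\right) = - \frac{435}{521} \approx -0.83493$)
$\frac{3645 + 4540}{p - 2906} = \frac{3645 + 4540}{- \frac{435}{521} - 2906} = \frac{8185}{- \frac{1514461}{521}} = 8185 \left(- \frac{521}{1514461}\right) = - \frac{4264385}{1514461}$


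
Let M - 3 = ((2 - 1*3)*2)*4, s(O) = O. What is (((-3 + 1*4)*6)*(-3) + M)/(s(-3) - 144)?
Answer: 23/147 ≈ 0.15646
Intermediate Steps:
M = -5 (M = 3 + ((2 - 1*3)*2)*4 = 3 + ((2 - 3)*2)*4 = 3 - 1*2*4 = 3 - 2*4 = 3 - 8 = -5)
(((-3 + 1*4)*6)*(-3) + M)/(s(-3) - 144) = (((-3 + 1*4)*6)*(-3) - 5)/(-3 - 144) = (((-3 + 4)*6)*(-3) - 5)/(-147) = ((1*6)*(-3) - 5)*(-1/147) = (6*(-3) - 5)*(-1/147) = (-18 - 5)*(-1/147) = -23*(-1/147) = 23/147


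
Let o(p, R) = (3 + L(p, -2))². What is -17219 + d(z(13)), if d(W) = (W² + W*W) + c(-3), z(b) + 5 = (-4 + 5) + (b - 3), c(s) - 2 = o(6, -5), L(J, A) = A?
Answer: -17144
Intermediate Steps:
o(p, R) = 1 (o(p, R) = (3 - 2)² = 1² = 1)
c(s) = 3 (c(s) = 2 + 1 = 3)
z(b) = -7 + b (z(b) = -5 + ((-4 + 5) + (b - 3)) = -5 + (1 + (-3 + b)) = -5 + (-2 + b) = -7 + b)
d(W) = 3 + 2*W² (d(W) = (W² + W*W) + 3 = (W² + W²) + 3 = 2*W² + 3 = 3 + 2*W²)
-17219 + d(z(13)) = -17219 + (3 + 2*(-7 + 13)²) = -17219 + (3 + 2*6²) = -17219 + (3 + 2*36) = -17219 + (3 + 72) = -17219 + 75 = -17144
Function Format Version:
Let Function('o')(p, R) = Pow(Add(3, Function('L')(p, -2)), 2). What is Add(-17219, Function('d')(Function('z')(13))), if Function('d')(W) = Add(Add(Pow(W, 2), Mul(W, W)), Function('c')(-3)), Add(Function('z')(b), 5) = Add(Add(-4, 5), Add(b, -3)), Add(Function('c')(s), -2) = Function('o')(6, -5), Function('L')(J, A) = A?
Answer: -17144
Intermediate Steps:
Function('o')(p, R) = 1 (Function('o')(p, R) = Pow(Add(3, -2), 2) = Pow(1, 2) = 1)
Function('c')(s) = 3 (Function('c')(s) = Add(2, 1) = 3)
Function('z')(b) = Add(-7, b) (Function('z')(b) = Add(-5, Add(Add(-4, 5), Add(b, -3))) = Add(-5, Add(1, Add(-3, b))) = Add(-5, Add(-2, b)) = Add(-7, b))
Function('d')(W) = Add(3, Mul(2, Pow(W, 2))) (Function('d')(W) = Add(Add(Pow(W, 2), Mul(W, W)), 3) = Add(Add(Pow(W, 2), Pow(W, 2)), 3) = Add(Mul(2, Pow(W, 2)), 3) = Add(3, Mul(2, Pow(W, 2))))
Add(-17219, Function('d')(Function('z')(13))) = Add(-17219, Add(3, Mul(2, Pow(Add(-7, 13), 2)))) = Add(-17219, Add(3, Mul(2, Pow(6, 2)))) = Add(-17219, Add(3, Mul(2, 36))) = Add(-17219, Add(3, 72)) = Add(-17219, 75) = -17144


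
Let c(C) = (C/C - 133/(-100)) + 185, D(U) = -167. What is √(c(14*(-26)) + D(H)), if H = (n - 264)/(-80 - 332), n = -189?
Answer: √2033/10 ≈ 4.5089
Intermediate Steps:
H = 453/412 (H = (-189 - 264)/(-80 - 332) = -453/(-412) = -453*(-1/412) = 453/412 ≈ 1.0995)
c(C) = 18733/100 (c(C) = (1 - 133*(-1/100)) + 185 = (1 + 133/100) + 185 = 233/100 + 185 = 18733/100)
√(c(14*(-26)) + D(H)) = √(18733/100 - 167) = √(2033/100) = √2033/10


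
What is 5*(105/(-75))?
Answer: -7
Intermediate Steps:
5*(105/(-75)) = 5*(105*(-1/75)) = 5*(-7/5) = -7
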